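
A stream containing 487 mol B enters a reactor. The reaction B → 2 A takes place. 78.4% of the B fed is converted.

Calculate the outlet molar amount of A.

B reacted = 0.784 × 487 = 381.8 mol; ν_B = −1, so ξ = 381.8/1 = 381.8 mol.
Outlet amounts (n = n₀ + ν ξ):
  B: 487 − 1(381.8) = 105.2
  A: 0 + 2(381.8) = 763.6

764 mol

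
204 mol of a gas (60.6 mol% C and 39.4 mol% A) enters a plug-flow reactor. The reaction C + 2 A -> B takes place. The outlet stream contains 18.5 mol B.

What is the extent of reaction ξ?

For B: n = n₀ + 1ξ → 18.5 = 0 + 1ξ, giving ξ = 18.5 mol.
Outlet amounts (n = n₀ + ν ξ):
  C: 123.6 − 1(18.5) = 105.1
  A: 80.38 − 2(18.5) = 43.38
  B: 0 + 1(18.5) = 18.5

ξ = 18.5 mol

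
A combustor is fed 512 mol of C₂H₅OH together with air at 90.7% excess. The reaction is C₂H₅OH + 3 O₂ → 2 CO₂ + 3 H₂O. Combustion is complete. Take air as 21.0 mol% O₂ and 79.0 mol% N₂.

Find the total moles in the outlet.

Stoichiometric O₂ = 3 × 512 = 1536 mol; O₂ fed = 1536 × 1.907 = 2929 mol.
N₂ fed = 2929 × 79/21 = 11020 mol.
Fuel reacted = 1 × 512 → ξ = 512 mol.
Outlet (n = n₀ + ν ξ):
  C₂H₅OH: 512 − 1(512) = 0
  O₂: 2929 − 3(512) = 1393
  N₂: 11020 (inert)
  CO₂: 0 + 2(512) = 1024
  H₂O: 0 + 3(512) = 1536
Total out = 0 + 1393 + 11020 + 1024 + 1536 = 14970 mol.

15000 mol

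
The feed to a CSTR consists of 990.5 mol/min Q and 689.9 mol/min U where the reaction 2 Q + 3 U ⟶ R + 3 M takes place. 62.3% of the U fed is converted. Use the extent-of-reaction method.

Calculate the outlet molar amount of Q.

704 mol/min

U reacted = 0.623 × 689.9 = 429.8 mol/min; ν_U = −3, so ξ = 429.8/3 = 143.3 mol/min.
Outlet amounts (n = n₀ + ν ξ):
  Q: 990.5 − 2(143.3) = 704
  U: 689.9 − 3(143.3) = 260.1
  R: 0 + 1(143.3) = 143.3
  M: 0 + 3(143.3) = 429.8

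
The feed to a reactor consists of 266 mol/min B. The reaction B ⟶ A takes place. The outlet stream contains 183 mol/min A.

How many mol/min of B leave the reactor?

For A: n = n₀ + 1ξ → 183 = 0 + 1ξ, giving ξ = 183 mol/min.
Outlet amounts (n = n₀ + ν ξ):
  B: 266 − 1(183) = 83
  A: 0 + 1(183) = 183

83 mol/min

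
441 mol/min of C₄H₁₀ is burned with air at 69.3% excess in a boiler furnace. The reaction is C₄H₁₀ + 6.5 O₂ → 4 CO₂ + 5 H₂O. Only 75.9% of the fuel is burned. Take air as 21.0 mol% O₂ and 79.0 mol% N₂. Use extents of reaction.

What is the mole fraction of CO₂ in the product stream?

0.0557

Stoichiometric O₂ = 6.5 × 441 = 2866 mol/min; O₂ fed = 2866 × 1.693 = 4853 mol/min.
N₂ fed = 4853 × 79/21 = 18260 mol/min.
Fuel reacted = 0.759 × 441 → ξ = 334.7 mol/min.
Outlet (n = n₀ + ν ξ):
  C₄H₁₀: 441 − 1(334.7) = 106.3
  O₂: 4853 − 6.5(334.7) = 2677
  N₂: 18260 (inert)
  CO₂: 0 + 4(334.7) = 1339
  H₂O: 0 + 5(334.7) = 1674
Total out = 24050 mol/min; y_CO₂ = 1339 / 24050 = 0.05566.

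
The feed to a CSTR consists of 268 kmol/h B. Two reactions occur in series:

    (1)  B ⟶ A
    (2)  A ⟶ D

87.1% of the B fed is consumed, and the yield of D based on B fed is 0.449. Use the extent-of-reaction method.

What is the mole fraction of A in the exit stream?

0.422

Conversion of B: B consumed = 1ξ₁ = 0.871 × 268 → ξ₁ = 233.4 kmol/h.
Yield of D: 1ξ₂ / 268 = 0.449 → ξ₂ = 120.3 kmol/h.
Outlet amounts (n = n₀ + Σ ν·ξ):
  B: 268 − 1(233.4) = 34.57
  A: 0 + 1(233.4) − 1(120.3) = 113.1
  D: 0 + 1(120.3) = 120.3
Total out = 268 kmol/h; y_A = 113.1 / 268 = 0.422.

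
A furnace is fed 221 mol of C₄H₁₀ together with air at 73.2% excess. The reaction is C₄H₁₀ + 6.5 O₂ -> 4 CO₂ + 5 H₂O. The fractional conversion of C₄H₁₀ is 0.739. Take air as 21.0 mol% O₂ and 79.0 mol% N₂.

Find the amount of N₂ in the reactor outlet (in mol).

Stoichiometric O₂ = 6.5 × 221 = 1436 mol; O₂ fed = 1436 × 1.732 = 2488 mol.
N₂ fed = 2488 × 79/21 = 9360 mol.
Fuel reacted = 0.739 × 221 → ξ = 163.3 mol.
Outlet (n = n₀ + ν ξ):
  C₄H₁₀: 221 − 1(163.3) = 57.68
  O₂: 2488 − 6.5(163.3) = 1426
  N₂: 9360 (inert)
  CO₂: 0 + 4(163.3) = 653.3
  H₂O: 0 + 5(163.3) = 816.6

9360 mol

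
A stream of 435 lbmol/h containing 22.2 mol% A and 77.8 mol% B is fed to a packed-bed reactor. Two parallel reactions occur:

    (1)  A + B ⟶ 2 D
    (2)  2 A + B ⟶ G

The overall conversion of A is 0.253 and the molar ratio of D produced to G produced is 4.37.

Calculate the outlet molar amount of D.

25.5 lbmol/h

Conversion of A: A consumed = 0.253 × 96.57 = 24.43 lbmol/h = 1ξ₁ + 2ξ₂.
Selectivity: 2ξ₁ / (1ξ₂) = 4.37 → ξ₁ = 2.185 ξ₂.
Substitute: (1·2.185 + 2) ξ₂ = 24.43 → ξ₂ = 5.838 lbmol/h, ξ₁ = 12.76 lbmol/h.
Outlet amounts (n = n₀ + Σ ν·ξ):
  A: 96.57 − 1(12.76) − 2(5.838) = 72.14
  B: 338.4 − 1(12.76) − 1(5.838) = 319.8
  D: 0 + 2(12.76) = 25.51
  G: 0 + 1(5.838) = 5.838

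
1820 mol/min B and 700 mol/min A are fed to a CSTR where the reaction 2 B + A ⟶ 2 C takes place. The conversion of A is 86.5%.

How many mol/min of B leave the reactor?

609 mol/min

A reacted = 0.865 × 700 = 605.5 mol/min; ν_A = −1, so ξ = 605.5/1 = 605.5 mol/min.
Outlet amounts (n = n₀ + ν ξ):
  B: 1820 − 2(605.5) = 609
  A: 700 − 1(605.5) = 94.5
  C: 0 + 2(605.5) = 1211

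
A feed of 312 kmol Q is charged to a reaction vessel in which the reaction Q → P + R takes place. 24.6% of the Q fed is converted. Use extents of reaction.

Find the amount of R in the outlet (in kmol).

76.8 kmol

Q reacted = 0.246 × 312 = 76.75 kmol; ν_Q = −1, so ξ = 76.75/1 = 76.75 kmol.
Outlet amounts (n = n₀ + ν ξ):
  Q: 312 − 1(76.75) = 235.2
  P: 0 + 1(76.75) = 76.75
  R: 0 + 1(76.75) = 76.75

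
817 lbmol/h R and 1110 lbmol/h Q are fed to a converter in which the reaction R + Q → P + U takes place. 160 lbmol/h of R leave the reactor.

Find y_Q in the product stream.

0.235

For R: n = n₀ − 1ξ → 160 = 817 − 1ξ, giving ξ = 657 lbmol/h.
Outlet amounts (n = n₀ + ν ξ):
  R: 817 − 1(657) = 160
  Q: 1110 − 1(657) = 453
  P: 0 + 1(657) = 657
  U: 0 + 1(657) = 657
Total out = 1927 lbmol/h; y_Q = 453 / 1927 = 0.2351.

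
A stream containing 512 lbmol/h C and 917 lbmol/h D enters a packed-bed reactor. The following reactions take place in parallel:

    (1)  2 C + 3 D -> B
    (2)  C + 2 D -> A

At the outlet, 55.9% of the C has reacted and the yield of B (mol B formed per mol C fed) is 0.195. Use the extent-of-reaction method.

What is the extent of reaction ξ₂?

ξ₂ = 86.5 lbmol/h

Yield of B: 1ξ₁ / 512 = 0.195 → ξ₁ = 99.84 lbmol/h.
Conversion of C: 2ξ₁ + 1ξ₂ = 0.559 × 512 = 286.2 → ξ₂ = 86.53 lbmol/h.
Outlet amounts (n = n₀ + Σ ν·ξ):
  C: 512 − 2(99.84) − 1(86.53) = 225.8
  D: 917 − 3(99.84) − 2(86.53) = 444.4
  B: 0 + 1(99.84) = 99.84
  A: 0 + 1(86.53) = 86.53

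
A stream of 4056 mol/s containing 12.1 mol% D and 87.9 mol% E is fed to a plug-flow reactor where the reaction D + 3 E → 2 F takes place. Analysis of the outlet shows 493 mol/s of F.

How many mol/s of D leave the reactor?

For F: n = n₀ + 2ξ → 493 = 0 + 2ξ, giving ξ = 246.5 mol/s.
Outlet amounts (n = n₀ + ν ξ):
  D: 490.8 − 1(246.5) = 244.3
  E: 3565 − 3(246.5) = 2826
  F: 0 + 2(246.5) = 493

244 mol/s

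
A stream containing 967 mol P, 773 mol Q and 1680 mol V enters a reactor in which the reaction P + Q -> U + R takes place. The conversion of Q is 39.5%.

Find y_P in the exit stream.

0.193

Q reacted = 0.395 × 773 = 305.3 mol; ν_Q = −1, so ξ = 305.3/1 = 305.3 mol.
Outlet amounts (n = n₀ + ν ξ):
  P: 967 − 1(305.3) = 661.7
  Q: 773 − 1(305.3) = 467.7
  U: 0 + 1(305.3) = 305.3
  R: 0 + 1(305.3) = 305.3
  V: 1680 (inert)
Total out = 3420 mol; y_P = 661.7 / 3420 = 0.1935.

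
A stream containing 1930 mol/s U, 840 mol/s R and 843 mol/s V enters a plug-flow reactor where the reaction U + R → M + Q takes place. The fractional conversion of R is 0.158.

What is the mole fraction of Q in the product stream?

R reacted = 0.158 × 840 = 132.7 mol/s; ν_R = −1, so ξ = 132.7/1 = 132.7 mol/s.
Outlet amounts (n = n₀ + ν ξ):
  U: 1930 − 1(132.7) = 1797
  R: 840 − 1(132.7) = 707.3
  M: 0 + 1(132.7) = 132.7
  Q: 0 + 1(132.7) = 132.7
  V: 843 (inert)
Total out = 3613 mol/s; y_Q = 132.7 / 3613 = 0.03673.

0.0367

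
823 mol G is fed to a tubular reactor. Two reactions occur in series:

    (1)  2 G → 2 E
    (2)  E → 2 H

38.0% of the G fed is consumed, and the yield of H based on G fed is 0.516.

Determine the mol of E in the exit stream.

100 mol

Conversion of G: G consumed = 2ξ₁ = 0.38 × 823 → ξ₁ = 156.4 mol.
Yield of H: 2ξ₂ / 823 = 0.516 → ξ₂ = 212.3 mol.
Outlet amounts (n = n₀ + Σ ν·ξ):
  G: 823 − 2(156.4) = 510.3
  E: 0 + 2(156.4) − 1(212.3) = 100.4
  H: 0 + 2(212.3) = 424.7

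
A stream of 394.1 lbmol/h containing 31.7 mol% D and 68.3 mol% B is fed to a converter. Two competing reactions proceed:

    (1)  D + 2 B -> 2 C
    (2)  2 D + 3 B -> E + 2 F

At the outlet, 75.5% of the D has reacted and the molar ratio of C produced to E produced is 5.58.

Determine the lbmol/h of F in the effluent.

Conversion of D: D consumed = 0.755 × 124.9 = 94.32 lbmol/h = 1ξ₁ + 2ξ₂.
Selectivity: 2ξ₁ / (1ξ₂) = 5.58 → ξ₁ = 2.79 ξ₂.
Substitute: (1·2.79 + 2) ξ₂ = 94.32 → ξ₂ = 19.69 lbmol/h, ξ₁ = 54.94 lbmol/h.
Outlet amounts (n = n₀ + Σ ν·ξ):
  D: 124.9 − 1(54.94) − 2(19.69) = 30.61
  B: 269.2 − 2(54.94) − 3(19.69) = 100.2
  C: 0 + 2(54.94) = 109.9
  E: 0 + 1(19.69) = 19.69
  F: 0 + 2(19.69) = 39.38

39.4 lbmol/h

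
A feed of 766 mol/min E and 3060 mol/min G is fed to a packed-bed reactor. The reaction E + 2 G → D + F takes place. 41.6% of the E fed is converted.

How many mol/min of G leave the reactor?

2420 mol/min

E reacted = 0.416 × 766 = 318.7 mol/min; ν_E = −1, so ξ = 318.7/1 = 318.7 mol/min.
Outlet amounts (n = n₀ + ν ξ):
  E: 766 − 1(318.7) = 447.3
  G: 3060 − 2(318.7) = 2423
  D: 0 + 1(318.7) = 318.7
  F: 0 + 1(318.7) = 318.7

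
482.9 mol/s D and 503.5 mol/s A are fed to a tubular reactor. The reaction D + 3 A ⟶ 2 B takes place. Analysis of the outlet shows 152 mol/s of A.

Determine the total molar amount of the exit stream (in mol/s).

752 mol/s

For A: n = n₀ − 3ξ → 152 = 503.5 − 3ξ, giving ξ = 117.2 mol/s.
Outlet amounts (n = n₀ + ν ξ):
  D: 482.9 − 1(117.2) = 365.7
  A: 503.5 − 3(117.2) = 152
  B: 0 + 2(117.2) = 234.3
Total out = 365.7 + 152 + 234.3 = 752.1 mol/s.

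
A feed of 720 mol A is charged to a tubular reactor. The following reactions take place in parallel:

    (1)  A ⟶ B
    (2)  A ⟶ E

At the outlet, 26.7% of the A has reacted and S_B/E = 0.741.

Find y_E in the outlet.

Conversion of A: A consumed = 0.267 × 720 = 192.2 mol = 1ξ₁ + 1ξ₂.
Selectivity: 1ξ₁ / (1ξ₂) = 0.741 → ξ₁ = 0.741 ξ₂.
Substitute: (1·0.741 + 1) ξ₂ = 192.2 → ξ₂ = 110.4 mol, ξ₁ = 81.82 mol.
Outlet amounts (n = n₀ + Σ ν·ξ):
  A: 720 − 1(81.82) − 1(110.4) = 527.8
  B: 0 + 1(81.82) = 81.82
  E: 0 + 1(110.4) = 110.4
Total out = 720 mol; y_E = 110.4 / 720 = 0.1534.

0.153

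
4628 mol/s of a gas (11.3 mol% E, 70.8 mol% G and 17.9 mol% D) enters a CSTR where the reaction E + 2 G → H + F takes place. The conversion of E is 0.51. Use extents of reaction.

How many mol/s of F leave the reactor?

267 mol/s

E reacted = 0.51 × 523 = 266.7 mol/s; ν_E = −1, so ξ = 266.7/1 = 266.7 mol/s.
Outlet amounts (n = n₀ + ν ξ):
  E: 523 − 1(266.7) = 256.3
  G: 3277 − 2(266.7) = 2743
  H: 0 + 1(266.7) = 266.7
  F: 0 + 1(266.7) = 266.7
  D: 828.4 (inert)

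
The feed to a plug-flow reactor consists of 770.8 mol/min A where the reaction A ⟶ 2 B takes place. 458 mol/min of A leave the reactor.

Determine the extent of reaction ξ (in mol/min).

ξ = 313 mol/min

For A: n = n₀ − 1ξ → 458 = 770.8 − 1ξ, giving ξ = 312.8 mol/min.
Outlet amounts (n = n₀ + ν ξ):
  A: 770.8 − 1(312.8) = 458
  B: 0 + 2(312.8) = 625.6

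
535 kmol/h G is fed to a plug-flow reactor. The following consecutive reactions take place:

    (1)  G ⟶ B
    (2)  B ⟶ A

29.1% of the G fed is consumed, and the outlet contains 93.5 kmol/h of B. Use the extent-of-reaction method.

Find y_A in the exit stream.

Conversion of G: G consumed = 1ξ₁ = 0.291 × 535 → ξ₁ = 155.7 kmol/h.
B balance: n_B = 0 + 1ξ₁ − 1ξ₂ = 93.5 → ξ₂ = (1·155.7 − 93.5)/1 = 62.19 kmol/h.
Outlet amounts (n = n₀ + Σ ν·ξ):
  G: 535 − 1(155.7) = 379.3
  B: 0 + 1(155.7) − 1(62.19) = 93.5
  A: 0 + 1(62.19) = 62.19
Total out = 535 kmol/h; y_A = 62.19 / 535 = 0.1162.

0.116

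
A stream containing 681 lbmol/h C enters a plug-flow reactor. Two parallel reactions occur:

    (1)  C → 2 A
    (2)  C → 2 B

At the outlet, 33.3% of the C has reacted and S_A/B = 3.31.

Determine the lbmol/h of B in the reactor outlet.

Conversion of C: C consumed = 0.333 × 681 = 226.8 lbmol/h = 1ξ₁ + 1ξ₂.
Selectivity: 2ξ₁ / (2ξ₂) = 3.31 → ξ₁ = 3.31 ξ₂.
Substitute: (1·3.31 + 1) ξ₂ = 226.8 → ξ₂ = 52.62 lbmol/h, ξ₁ = 174.2 lbmol/h.
Outlet amounts (n = n₀ + Σ ν·ξ):
  C: 681 − 1(174.2) − 1(52.62) = 454.2
  A: 0 + 2(174.2) = 348.3
  B: 0 + 2(52.62) = 105.2

105 lbmol/h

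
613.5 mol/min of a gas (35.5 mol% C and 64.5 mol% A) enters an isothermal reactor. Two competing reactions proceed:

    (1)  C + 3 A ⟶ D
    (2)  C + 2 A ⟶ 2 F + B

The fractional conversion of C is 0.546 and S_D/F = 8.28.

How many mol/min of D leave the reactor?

Conversion of C: C consumed = 0.546 × 217.8 = 118.9 mol/min = 1ξ₁ + 1ξ₂.
Selectivity: 1ξ₁ / (2ξ₂) = 8.28 → ξ₁ = 16.56 ξ₂.
Substitute: (1·16.56 + 1) ξ₂ = 118.9 → ξ₂ = 6.772 mol/min, ξ₁ = 112.1 mol/min.
Outlet amounts (n = n₀ + Σ ν·ξ):
  C: 217.8 − 1(112.1) − 1(6.772) = 98.88
  A: 395.7 − 3(112.1) − 2(6.772) = 45.74
  D: 0 + 1(112.1) = 112.1
  F: 0 + 2(6.772) = 13.54
  B: 0 + 1(6.772) = 6.772

112 mol/min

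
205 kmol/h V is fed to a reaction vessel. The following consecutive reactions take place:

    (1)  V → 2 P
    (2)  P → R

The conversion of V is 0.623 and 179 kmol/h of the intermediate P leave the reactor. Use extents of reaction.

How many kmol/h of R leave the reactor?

Conversion of V: V consumed = 1ξ₁ = 0.623 × 205 → ξ₁ = 127.7 kmol/h.
P balance: n_P = 0 + 2ξ₁ − 1ξ₂ = 179 → ξ₂ = (2·127.7 − 179)/1 = 76.43 kmol/h.
Outlet amounts (n = n₀ + Σ ν·ξ):
  V: 205 − 1(127.7) = 77.28
  P: 0 + 2(127.7) − 1(76.43) = 179
  R: 0 + 1(76.43) = 76.43

76.4 kmol/h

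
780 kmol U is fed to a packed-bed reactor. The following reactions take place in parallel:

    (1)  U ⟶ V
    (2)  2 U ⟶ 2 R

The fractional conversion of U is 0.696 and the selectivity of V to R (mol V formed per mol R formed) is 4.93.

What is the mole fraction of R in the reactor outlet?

Conversion of U: U consumed = 0.696 × 780 = 542.9 kmol = 1ξ₁ + 2ξ₂.
Selectivity: 1ξ₁ / (2ξ₂) = 4.93 → ξ₁ = 9.86 ξ₂.
Substitute: (1·9.86 + 2) ξ₂ = 542.9 → ξ₂ = 45.77 kmol, ξ₁ = 451.3 kmol.
Outlet amounts (n = n₀ + Σ ν·ξ):
  U: 780 − 1(451.3) − 2(45.77) = 237.1
  V: 0 + 1(451.3) = 451.3
  R: 0 + 2(45.77) = 91.55
Total out = 780 kmol; y_R = 91.55 / 780 = 0.1174.

0.117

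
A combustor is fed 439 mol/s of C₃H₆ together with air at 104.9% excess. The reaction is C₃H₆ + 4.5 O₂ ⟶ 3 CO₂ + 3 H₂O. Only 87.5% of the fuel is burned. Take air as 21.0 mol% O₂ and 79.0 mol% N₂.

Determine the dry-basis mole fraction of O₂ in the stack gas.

Stoichiometric O₂ = 4.5 × 439 = 1976 mol/s; O₂ fed = 1976 × 2.049 = 4048 mol/s.
N₂ fed = 4048 × 79/21 = 15230 mol/s.
Fuel reacted = 0.875 × 439 → ξ = 384.1 mol/s.
Outlet (n = n₀ + ν ξ):
  C₃H₆: 439 − 1(384.1) = 54.88
  O₂: 4048 − 4.5(384.1) = 2319
  N₂: 15230 (inert)
  CO₂: 0 + 3(384.1) = 1152
  H₂O: 0 + 3(384.1) = 1152
Dry total = 18750 mol/s; y_O₂ (dry) = 2319 / 18750 = 0.1237.

0.124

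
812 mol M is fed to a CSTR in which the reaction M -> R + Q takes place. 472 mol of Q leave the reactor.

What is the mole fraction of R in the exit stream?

0.368

For Q: n = n₀ + 1ξ → 472 = 0 + 1ξ, giving ξ = 472 mol.
Outlet amounts (n = n₀ + ν ξ):
  M: 812 − 1(472) = 340
  R: 0 + 1(472) = 472
  Q: 0 + 1(472) = 472
Total out = 1284 mol; y_R = 472 / 1284 = 0.3676.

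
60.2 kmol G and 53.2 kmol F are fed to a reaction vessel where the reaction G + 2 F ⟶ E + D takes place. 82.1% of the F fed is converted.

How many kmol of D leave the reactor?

21.8 kmol

F reacted = 0.821 × 53.2 = 43.68 kmol; ν_F = −2, so ξ = 43.68/2 = 21.84 kmol.
Outlet amounts (n = n₀ + ν ξ):
  G: 60.2 − 1(21.84) = 38.36
  F: 53.2 − 2(21.84) = 9.523
  E: 0 + 1(21.84) = 21.84
  D: 0 + 1(21.84) = 21.84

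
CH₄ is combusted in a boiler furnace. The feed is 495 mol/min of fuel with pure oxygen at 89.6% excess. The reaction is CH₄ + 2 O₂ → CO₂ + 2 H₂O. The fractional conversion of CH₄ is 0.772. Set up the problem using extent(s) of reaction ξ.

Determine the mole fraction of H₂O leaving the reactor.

0.322

Stoichiometric O₂ = 2 × 495 = 990 mol/min; O₂ fed = 990 × 1.896 = 1877 mol/min.
Fuel reacted = 0.772 × 495 → ξ = 382.1 mol/min.
Outlet (n = n₀ + ν ξ):
  CH₄: 495 − 1(382.1) = 112.9
  O₂: 1877 − 2(382.1) = 1113
  CO₂: 0 + 1(382.1) = 382.1
  H₂O: 0 + 2(382.1) = 764.3
Total out = 2372 mol/min; y_H₂O = 764.3 / 2372 = 0.3222.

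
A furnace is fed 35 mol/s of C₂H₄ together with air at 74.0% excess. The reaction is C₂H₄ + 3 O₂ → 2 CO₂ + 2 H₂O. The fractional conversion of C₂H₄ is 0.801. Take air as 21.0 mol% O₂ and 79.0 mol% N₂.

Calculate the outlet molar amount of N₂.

687 mol/s

Stoichiometric O₂ = 3 × 35 = 105 mol/s; O₂ fed = 105 × 1.740 = 182.7 mol/s.
N₂ fed = 182.7 × 79/21 = 687.3 mol/s.
Fuel reacted = 0.801 × 35 → ξ = 28.04 mol/s.
Outlet (n = n₀ + ν ξ):
  C₂H₄: 35 − 1(28.04) = 6.965
  O₂: 182.7 − 3(28.04) = 98.59
  N₂: 687.3 (inert)
  CO₂: 0 + 2(28.04) = 56.07
  H₂O: 0 + 2(28.04) = 56.07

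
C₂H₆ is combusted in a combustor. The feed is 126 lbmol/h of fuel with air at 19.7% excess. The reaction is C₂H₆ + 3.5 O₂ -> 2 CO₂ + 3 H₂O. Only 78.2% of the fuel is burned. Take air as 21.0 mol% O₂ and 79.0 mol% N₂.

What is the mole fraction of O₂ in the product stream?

0.0681

Stoichiometric O₂ = 3.5 × 126 = 441 lbmol/h; O₂ fed = 441 × 1.197 = 527.9 lbmol/h.
N₂ fed = 527.9 × 79/21 = 1986 lbmol/h.
Fuel reacted = 0.782 × 126 → ξ = 98.53 lbmol/h.
Outlet (n = n₀ + ν ξ):
  C₂H₆: 126 − 1(98.53) = 27.47
  O₂: 527.9 − 3.5(98.53) = 183
  N₂: 1986 (inert)
  CO₂: 0 + 2(98.53) = 197.1
  H₂O: 0 + 3(98.53) = 295.6
Total out = 2689 lbmol/h; y_O₂ = 183 / 2689 = 0.06806.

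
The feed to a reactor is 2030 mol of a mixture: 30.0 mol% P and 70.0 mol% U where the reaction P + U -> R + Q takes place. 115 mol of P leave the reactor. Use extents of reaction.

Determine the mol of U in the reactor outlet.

For P: n = n₀ − 1ξ → 115 = 609 − 1ξ, giving ξ = 494 mol.
Outlet amounts (n = n₀ + ν ξ):
  P: 609 − 1(494) = 115
  U: 1421 − 1(494) = 927
  R: 0 + 1(494) = 494
  Q: 0 + 1(494) = 494

927 mol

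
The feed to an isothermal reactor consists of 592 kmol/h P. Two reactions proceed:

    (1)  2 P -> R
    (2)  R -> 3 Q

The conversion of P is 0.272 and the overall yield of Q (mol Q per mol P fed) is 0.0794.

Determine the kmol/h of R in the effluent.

64.8 kmol/h

Conversion of P: P consumed = 2ξ₁ = 0.272 × 592 → ξ₁ = 80.51 kmol/h.
Yield of Q: 3ξ₂ / 592 = 0.0794 → ξ₂ = 15.67 kmol/h.
Outlet amounts (n = n₀ + Σ ν·ξ):
  P: 592 − 2(80.51) = 431
  R: 0 + 1(80.51) − 1(15.67) = 64.84
  Q: 0 + 3(15.67) = 47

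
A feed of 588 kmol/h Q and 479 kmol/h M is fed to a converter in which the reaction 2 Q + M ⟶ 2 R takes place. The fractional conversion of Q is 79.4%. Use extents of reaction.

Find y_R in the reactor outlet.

0.56

Q reacted = 0.794 × 588 = 466.9 kmol/h; ν_Q = −2, so ξ = 466.9/2 = 233.4 kmol/h.
Outlet amounts (n = n₀ + ν ξ):
  Q: 588 − 2(233.4) = 121.1
  M: 479 − 1(233.4) = 245.6
  R: 0 + 2(233.4) = 466.9
Total out = 833.6 kmol/h; y_R = 466.9 / 833.6 = 0.5601.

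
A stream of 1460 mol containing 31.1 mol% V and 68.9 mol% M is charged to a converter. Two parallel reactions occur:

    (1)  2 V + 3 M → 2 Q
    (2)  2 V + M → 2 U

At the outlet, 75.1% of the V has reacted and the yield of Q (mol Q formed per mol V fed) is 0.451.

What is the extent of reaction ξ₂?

Yield of Q: 2ξ₁ / 454.1 = 0.451 → ξ₁ = 102.4 mol.
Conversion of V: 2ξ₁ + 2ξ₂ = 0.751 × 454.1 = 341 → ξ₂ = 68.11 mol.
Outlet amounts (n = n₀ + Σ ν·ξ):
  V: 454.1 − 2(102.4) − 2(68.11) = 113.1
  M: 1006 − 3(102.4) − 1(68.11) = 630.7
  Q: 0 + 2(102.4) = 204.8
  U: 0 + 2(68.11) = 136.2

ξ₂ = 68.1 mol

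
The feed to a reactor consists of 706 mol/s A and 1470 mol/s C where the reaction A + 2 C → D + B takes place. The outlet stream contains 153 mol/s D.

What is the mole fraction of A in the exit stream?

0.273

For D: n = n₀ + 1ξ → 153 = 0 + 1ξ, giving ξ = 153 mol/s.
Outlet amounts (n = n₀ + ν ξ):
  A: 706 − 1(153) = 553
  C: 1470 − 2(153) = 1164
  D: 0 + 1(153) = 153
  B: 0 + 1(153) = 153
Total out = 2023 mol/s; y_A = 553 / 2023 = 0.2734.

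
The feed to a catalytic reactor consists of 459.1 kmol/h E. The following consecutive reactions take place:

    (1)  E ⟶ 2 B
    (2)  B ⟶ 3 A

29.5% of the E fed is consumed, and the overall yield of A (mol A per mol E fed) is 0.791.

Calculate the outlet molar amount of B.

150 kmol/h

Conversion of E: E consumed = 1ξ₁ = 0.295 × 459.1 → ξ₁ = 135.4 kmol/h.
Yield of A: 3ξ₂ / 459.1 = 0.791 → ξ₂ = 121 kmol/h.
Outlet amounts (n = n₀ + Σ ν·ξ):
  E: 459.1 − 1(135.4) = 323.7
  B: 0 + 2(135.4) − 1(121) = 149.8
  A: 0 + 3(121) = 363.1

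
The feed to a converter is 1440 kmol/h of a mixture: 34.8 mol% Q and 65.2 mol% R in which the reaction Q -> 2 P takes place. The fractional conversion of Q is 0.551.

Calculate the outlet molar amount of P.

552 kmol/h

Q reacted = 0.551 × 501.1 = 276.1 kmol/h; ν_Q = −1, so ξ = 276.1/1 = 276.1 kmol/h.
Outlet amounts (n = n₀ + ν ξ):
  Q: 501.1 − 1(276.1) = 225
  P: 0 + 2(276.1) = 552.2
  R: 938.9 (inert)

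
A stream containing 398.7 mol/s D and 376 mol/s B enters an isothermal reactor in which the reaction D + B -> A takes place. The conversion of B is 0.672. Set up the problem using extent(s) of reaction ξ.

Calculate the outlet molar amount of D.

B reacted = 0.672 × 376 = 252.7 mol/s; ν_B = −1, so ξ = 252.7/1 = 252.7 mol/s.
Outlet amounts (n = n₀ + ν ξ):
  D: 398.7 − 1(252.7) = 146
  B: 376 − 1(252.7) = 123.3
  A: 0 + 1(252.7) = 252.7

146 mol/s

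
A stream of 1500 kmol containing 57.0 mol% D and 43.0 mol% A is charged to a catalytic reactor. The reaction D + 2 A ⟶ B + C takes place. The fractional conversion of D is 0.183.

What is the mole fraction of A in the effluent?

0.247

D reacted = 0.183 × 855 = 156.5 kmol; ν_D = −1, so ξ = 156.5/1 = 156.5 kmol.
Outlet amounts (n = n₀ + ν ξ):
  D: 855 − 1(156.5) = 698.5
  A: 645 − 2(156.5) = 332.1
  B: 0 + 1(156.5) = 156.5
  C: 0 + 1(156.5) = 156.5
Total out = 1344 kmol; y_A = 332.1 / 1344 = 0.2472.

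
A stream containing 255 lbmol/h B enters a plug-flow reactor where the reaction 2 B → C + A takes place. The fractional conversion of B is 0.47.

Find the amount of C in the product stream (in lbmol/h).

59.9 lbmol/h

B reacted = 0.47 × 255 = 119.8 lbmol/h; ν_B = −2, so ξ = 119.8/2 = 59.92 lbmol/h.
Outlet amounts (n = n₀ + ν ξ):
  B: 255 − 2(59.92) = 135.2
  C: 0 + 1(59.92) = 59.92
  A: 0 + 1(59.92) = 59.92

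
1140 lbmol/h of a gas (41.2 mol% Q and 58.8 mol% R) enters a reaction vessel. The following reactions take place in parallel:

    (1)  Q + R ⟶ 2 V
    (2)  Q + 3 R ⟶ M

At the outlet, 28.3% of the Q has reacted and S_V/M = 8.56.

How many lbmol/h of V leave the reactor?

215 lbmol/h

Conversion of Q: Q consumed = 0.283 × 469.7 = 132.9 lbmol/h = 1ξ₁ + 1ξ₂.
Selectivity: 2ξ₁ / (1ξ₂) = 8.56 → ξ₁ = 4.28 ξ₂.
Substitute: (1·4.28 + 1) ξ₂ = 132.9 → ξ₂ = 25.17 lbmol/h, ξ₁ = 107.7 lbmol/h.
Outlet amounts (n = n₀ + Σ ν·ξ):
  Q: 469.7 − 1(107.7) − 1(25.17) = 336.8
  R: 670.3 − 1(107.7) − 3(25.17) = 487.1
  V: 0 + 2(107.7) = 215.5
  M: 0 + 1(25.17) = 25.17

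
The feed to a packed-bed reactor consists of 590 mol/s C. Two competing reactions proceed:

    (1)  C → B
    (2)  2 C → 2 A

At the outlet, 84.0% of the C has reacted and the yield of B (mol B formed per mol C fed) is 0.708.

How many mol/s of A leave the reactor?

77.9 mol/s

Yield of B: 1ξ₁ / 590 = 0.708 → ξ₁ = 417.7 mol/s.
Conversion of C: 1ξ₁ + 2ξ₂ = 0.84 × 590 = 495.6 → ξ₂ = 38.94 mol/s.
Outlet amounts (n = n₀ + Σ ν·ξ):
  C: 590 − 1(417.7) − 2(38.94) = 94.4
  B: 0 + 1(417.7) = 417.7
  A: 0 + 2(38.94) = 77.88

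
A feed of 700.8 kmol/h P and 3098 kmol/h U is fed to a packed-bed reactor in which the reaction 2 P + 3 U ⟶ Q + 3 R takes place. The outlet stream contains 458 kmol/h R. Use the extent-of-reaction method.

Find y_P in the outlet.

For R: n = n₀ + 3ξ → 458 = 0 + 3ξ, giving ξ = 152.7 kmol/h.
Outlet amounts (n = n₀ + ν ξ):
  P: 700.8 − 2(152.7) = 395.5
  U: 3098 − 3(152.7) = 2640
  Q: 0 + 1(152.7) = 152.7
  R: 0 + 3(152.7) = 458
Total out = 3646 kmol/h; y_P = 395.5 / 3646 = 0.1085.

0.108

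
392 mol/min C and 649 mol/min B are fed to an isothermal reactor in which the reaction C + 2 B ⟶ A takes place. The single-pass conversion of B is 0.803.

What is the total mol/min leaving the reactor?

520 mol/min

B reacted = 0.803 × 649 = 521.1 mol/min; ν_B = −2, so ξ = 521.1/2 = 260.6 mol/min.
Outlet amounts (n = n₀ + ν ξ):
  C: 392 − 1(260.6) = 131.4
  B: 649 − 2(260.6) = 127.9
  A: 0 + 1(260.6) = 260.6
Total out = 131.4 + 127.9 + 260.6 = 519.9 mol/min.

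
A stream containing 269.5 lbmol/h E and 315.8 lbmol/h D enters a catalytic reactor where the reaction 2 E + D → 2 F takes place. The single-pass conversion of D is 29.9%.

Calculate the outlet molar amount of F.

189 lbmol/h

D reacted = 0.299 × 315.8 = 94.42 lbmol/h; ν_D = −1, so ξ = 94.42/1 = 94.42 lbmol/h.
Outlet amounts (n = n₀ + ν ξ):
  E: 269.5 − 2(94.42) = 80.65
  D: 315.8 − 1(94.42) = 221.4
  F: 0 + 2(94.42) = 188.8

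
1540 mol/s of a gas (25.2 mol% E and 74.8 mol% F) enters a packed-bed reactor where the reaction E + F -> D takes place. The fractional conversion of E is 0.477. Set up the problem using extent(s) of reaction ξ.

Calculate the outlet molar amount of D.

E reacted = 0.477 × 388.1 = 185.1 mol/s; ν_E = −1, so ξ = 185.1/1 = 185.1 mol/s.
Outlet amounts (n = n₀ + ν ξ):
  E: 388.1 − 1(185.1) = 203
  F: 1152 − 1(185.1) = 966.8
  D: 0 + 1(185.1) = 185.1

185 mol/s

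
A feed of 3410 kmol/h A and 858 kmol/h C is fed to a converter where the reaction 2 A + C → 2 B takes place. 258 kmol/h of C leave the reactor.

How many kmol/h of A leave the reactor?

For C: n = n₀ − 1ξ → 258 = 858 − 1ξ, giving ξ = 600 kmol/h.
Outlet amounts (n = n₀ + ν ξ):
  A: 3410 − 2(600) = 2210
  C: 858 − 1(600) = 258
  B: 0 + 2(600) = 1200

2210 kmol/h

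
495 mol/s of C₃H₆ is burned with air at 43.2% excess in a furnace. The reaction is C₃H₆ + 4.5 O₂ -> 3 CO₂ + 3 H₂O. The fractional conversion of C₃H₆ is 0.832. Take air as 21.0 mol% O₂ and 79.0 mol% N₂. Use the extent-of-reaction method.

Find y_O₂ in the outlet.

Stoichiometric O₂ = 4.5 × 495 = 2228 mol/s; O₂ fed = 2228 × 1.432 = 3190 mol/s.
N₂ fed = 3190 × 79/21 = 12000 mol/s.
Fuel reacted = 0.832 × 495 → ξ = 411.8 mol/s.
Outlet (n = n₀ + ν ξ):
  C₃H₆: 495 − 1(411.8) = 83.16
  O₂: 3190 − 4.5(411.8) = 1336
  N₂: 12000 (inert)
  CO₂: 0 + 3(411.8) = 1236
  H₂O: 0 + 3(411.8) = 1236
Total out = 15890 mol/s; y_O₂ = 1336 / 15890 = 0.08411.

0.0841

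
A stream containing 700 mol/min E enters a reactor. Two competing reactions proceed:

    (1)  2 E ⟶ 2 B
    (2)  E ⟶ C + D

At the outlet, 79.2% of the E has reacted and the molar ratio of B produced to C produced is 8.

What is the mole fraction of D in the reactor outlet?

0.0809

Conversion of E: E consumed = 0.792 × 700 = 554.4 mol/min = 2ξ₁ + 1ξ₂.
Selectivity: 2ξ₁ / (1ξ₂) = 8 → ξ₁ = 4 ξ₂.
Substitute: (2·4 + 1) ξ₂ = 554.4 → ξ₂ = 61.6 mol/min, ξ₁ = 246.4 mol/min.
Outlet amounts (n = n₀ + Σ ν·ξ):
  E: 700 − 2(246.4) − 1(61.6) = 145.6
  B: 0 + 2(246.4) = 492.8
  C: 0 + 1(61.6) = 61.6
  D: 0 + 1(61.6) = 61.6
Total out = 761.6 mol/min; y_D = 61.6 / 761.6 = 0.08088.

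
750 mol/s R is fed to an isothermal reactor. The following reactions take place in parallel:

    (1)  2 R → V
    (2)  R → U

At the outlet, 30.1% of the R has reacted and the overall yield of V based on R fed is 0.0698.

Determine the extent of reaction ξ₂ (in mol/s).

ξ₂ = 121 mol/s

Yield of V: 1ξ₁ / 750 = 0.0698 → ξ₁ = 52.35 mol/s.
Conversion of R: 2ξ₁ + 1ξ₂ = 0.301 × 750 = 225.8 → ξ₂ = 121 mol/s.
Outlet amounts (n = n₀ + Σ ν·ξ):
  R: 750 − 2(52.35) − 1(121) = 524.2
  V: 0 + 1(52.35) = 52.35
  U: 0 + 1(121) = 121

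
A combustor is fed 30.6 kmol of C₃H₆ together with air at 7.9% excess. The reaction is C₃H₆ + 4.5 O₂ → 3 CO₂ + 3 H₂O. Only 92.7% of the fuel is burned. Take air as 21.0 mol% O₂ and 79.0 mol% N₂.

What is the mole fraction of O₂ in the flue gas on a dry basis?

0.0314

Stoichiometric O₂ = 4.5 × 30.6 = 137.7 kmol; O₂ fed = 137.7 × 1.079 = 148.6 kmol.
N₂ fed = 148.6 × 79/21 = 558.9 kmol.
Fuel reacted = 0.927 × 30.6 → ξ = 28.37 kmol.
Outlet (n = n₀ + ν ξ):
  C₃H₆: 30.6 − 1(28.37) = 2.234
  O₂: 148.6 − 4.5(28.37) = 20.93
  N₂: 558.9 (inert)
  CO₂: 0 + 3(28.37) = 85.1
  H₂O: 0 + 3(28.37) = 85.1
Dry total = 667.2 kmol; y_O₂ (dry) = 20.93 / 667.2 = 0.03137.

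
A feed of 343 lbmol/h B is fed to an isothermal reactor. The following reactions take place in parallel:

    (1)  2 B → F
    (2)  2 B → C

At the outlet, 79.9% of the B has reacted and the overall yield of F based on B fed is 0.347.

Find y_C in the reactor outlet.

0.0874

Yield of F: 1ξ₁ / 343 = 0.347 → ξ₁ = 119 lbmol/h.
Conversion of B: 2ξ₁ + 2ξ₂ = 0.799 × 343 = 274.1 → ξ₂ = 18.01 lbmol/h.
Outlet amounts (n = n₀ + Σ ν·ξ):
  B: 343 − 2(119) − 2(18.01) = 68.94
  F: 0 + 1(119) = 119
  C: 0 + 1(18.01) = 18.01
Total out = 206 lbmol/h; y_C = 18.01 / 206 = 0.08743.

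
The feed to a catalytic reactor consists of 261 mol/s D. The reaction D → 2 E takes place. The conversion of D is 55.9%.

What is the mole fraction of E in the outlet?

D reacted = 0.559 × 261 = 145.9 mol/s; ν_D = −1, so ξ = 145.9/1 = 145.9 mol/s.
Outlet amounts (n = n₀ + ν ξ):
  D: 261 − 1(145.9) = 115.1
  E: 0 + 2(145.9) = 291.8
Total out = 406.9 mol/s; y_E = 291.8 / 406.9 = 0.7171.

0.717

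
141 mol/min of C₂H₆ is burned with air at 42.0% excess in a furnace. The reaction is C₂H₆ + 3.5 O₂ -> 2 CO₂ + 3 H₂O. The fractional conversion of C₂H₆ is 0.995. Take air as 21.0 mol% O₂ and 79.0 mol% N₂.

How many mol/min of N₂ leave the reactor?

2640 mol/min

Stoichiometric O₂ = 3.5 × 141 = 493.5 mol/min; O₂ fed = 493.5 × 1.420 = 700.8 mol/min.
N₂ fed = 700.8 × 79/21 = 2636 mol/min.
Fuel reacted = 0.995 × 141 → ξ = 140.3 mol/min.
Outlet (n = n₀ + ν ξ):
  C₂H₆: 141 − 1(140.3) = 0.705
  O₂: 700.8 − 3.5(140.3) = 209.7
  N₂: 2636 (inert)
  CO₂: 0 + 2(140.3) = 280.6
  H₂O: 0 + 3(140.3) = 420.9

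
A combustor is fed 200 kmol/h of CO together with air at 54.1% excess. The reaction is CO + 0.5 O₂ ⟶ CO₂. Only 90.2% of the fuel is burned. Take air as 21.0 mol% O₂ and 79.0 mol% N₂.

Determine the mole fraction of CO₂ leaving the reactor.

0.214

Stoichiometric O₂ = 0.5 × 200 = 100 kmol/h; O₂ fed = 100 × 1.541 = 154.1 kmol/h.
N₂ fed = 154.1 × 79/21 = 579.7 kmol/h.
Fuel reacted = 0.902 × 200 → ξ = 180.4 kmol/h.
Outlet (n = n₀ + ν ξ):
  CO: 200 − 1(180.4) = 19.6
  O₂: 154.1 − 0.5(180.4) = 63.9
  N₂: 579.7 (inert)
  CO₂: 0 + 1(180.4) = 180.4
Total out = 843.6 kmol/h; y_CO₂ = 180.4 / 843.6 = 0.2138.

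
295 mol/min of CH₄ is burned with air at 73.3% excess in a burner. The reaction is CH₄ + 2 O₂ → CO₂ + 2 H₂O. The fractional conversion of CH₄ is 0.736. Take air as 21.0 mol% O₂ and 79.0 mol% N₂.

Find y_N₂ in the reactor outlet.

Stoichiometric O₂ = 2 × 295 = 590 mol/min; O₂ fed = 590 × 1.733 = 1022 mol/min.
N₂ fed = 1022 × 79/21 = 3846 mol/min.
Fuel reacted = 0.736 × 295 → ξ = 217.1 mol/min.
Outlet (n = n₀ + ν ξ):
  CH₄: 295 − 1(217.1) = 77.88
  O₂: 1022 − 2(217.1) = 588.2
  N₂: 3846 (inert)
  CO₂: 0 + 1(217.1) = 217.1
  H₂O: 0 + 2(217.1) = 434.2
Total out = 5164 mol/min; y_N₂ = 3846 / 5164 = 0.7449.

0.745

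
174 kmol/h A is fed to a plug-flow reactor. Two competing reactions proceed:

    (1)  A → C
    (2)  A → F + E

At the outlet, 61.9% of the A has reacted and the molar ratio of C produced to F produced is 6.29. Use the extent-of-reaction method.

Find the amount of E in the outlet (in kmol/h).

14.8 kmol/h

Conversion of A: A consumed = 0.619 × 174 = 107.7 kmol/h = 1ξ₁ + 1ξ₂.
Selectivity: 1ξ₁ / (1ξ₂) = 6.29 → ξ₁ = 6.29 ξ₂.
Substitute: (1·6.29 + 1) ξ₂ = 107.7 → ξ₂ = 14.77 kmol/h, ξ₁ = 92.93 kmol/h.
Outlet amounts (n = n₀ + Σ ν·ξ):
  A: 174 − 1(92.93) − 1(14.77) = 66.29
  C: 0 + 1(92.93) = 92.93
  F: 0 + 1(14.77) = 14.77
  E: 0 + 1(14.77) = 14.77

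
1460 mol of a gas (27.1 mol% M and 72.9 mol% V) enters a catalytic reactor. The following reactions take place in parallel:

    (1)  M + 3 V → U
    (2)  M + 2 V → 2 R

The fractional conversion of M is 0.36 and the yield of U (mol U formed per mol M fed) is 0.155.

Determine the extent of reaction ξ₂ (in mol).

Yield of U: 1ξ₁ / 395.7 = 0.155 → ξ₁ = 61.33 mol.
Conversion of M: 1ξ₁ + 1ξ₂ = 0.36 × 395.7 = 142.4 → ξ₂ = 81.11 mol.
Outlet amounts (n = n₀ + Σ ν·ξ):
  M: 395.7 − 1(61.33) − 1(81.11) = 253.2
  V: 1064 − 3(61.33) − 2(81.11) = 718.1
  U: 0 + 1(61.33) = 61.33
  R: 0 + 2(81.11) = 162.2

ξ₂ = 81.1 mol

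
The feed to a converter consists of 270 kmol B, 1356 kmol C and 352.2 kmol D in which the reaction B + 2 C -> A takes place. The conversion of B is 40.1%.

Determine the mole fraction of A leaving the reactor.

0.0615

B reacted = 0.401 × 270 = 108.3 kmol; ν_B = −1, so ξ = 108.3/1 = 108.3 kmol.
Outlet amounts (n = n₀ + ν ξ):
  B: 270 − 1(108.3) = 161.7
  C: 1356 − 2(108.3) = 1139
  A: 0 + 1(108.3) = 108.3
  D: 352.2 (inert)
Total out = 1762 kmol; y_A = 108.3 / 1762 = 0.06146.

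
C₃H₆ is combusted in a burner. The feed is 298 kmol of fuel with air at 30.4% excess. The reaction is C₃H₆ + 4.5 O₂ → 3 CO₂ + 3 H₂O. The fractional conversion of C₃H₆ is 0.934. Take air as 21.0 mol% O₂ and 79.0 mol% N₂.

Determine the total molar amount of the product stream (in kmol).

Stoichiometric O₂ = 4.5 × 298 = 1341 kmol; O₂ fed = 1341 × 1.304 = 1749 kmol.
N₂ fed = 1749 × 79/21 = 6578 kmol.
Fuel reacted = 0.934 × 298 → ξ = 278.3 kmol.
Outlet (n = n₀ + ν ξ):
  C₃H₆: 298 − 1(278.3) = 19.67
  O₂: 1749 − 4.5(278.3) = 496.2
  N₂: 6578 (inert)
  CO₂: 0 + 3(278.3) = 835
  H₂O: 0 + 3(278.3) = 835
Total out = 19.67 + 496.2 + 6578 + 835 + 835 = 8764 kmol.

8760 kmol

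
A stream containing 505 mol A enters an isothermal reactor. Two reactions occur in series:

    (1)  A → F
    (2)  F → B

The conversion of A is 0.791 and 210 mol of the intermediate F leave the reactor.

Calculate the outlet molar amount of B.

189 mol

Conversion of A: A consumed = 1ξ₁ = 0.791 × 505 → ξ₁ = 399.5 mol.
F balance: n_F = 0 + 1ξ₁ − 1ξ₂ = 210 → ξ₂ = (1·399.5 − 210)/1 = 189.5 mol.
Outlet amounts (n = n₀ + Σ ν·ξ):
  A: 505 − 1(399.5) = 105.5
  F: 0 + 1(399.5) − 1(189.5) = 210
  B: 0 + 1(189.5) = 189.5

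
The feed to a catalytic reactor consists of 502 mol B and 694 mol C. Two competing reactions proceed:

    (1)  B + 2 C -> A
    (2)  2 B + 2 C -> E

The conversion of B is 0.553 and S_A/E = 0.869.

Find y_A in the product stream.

Conversion of B: B consumed = 0.553 × 502 = 277.6 mol = 1ξ₁ + 2ξ₂.
Selectivity: 1ξ₁ / (1ξ₂) = 0.869 → ξ₁ = 0.869 ξ₂.
Substitute: (1·0.869 + 2) ξ₂ = 277.6 → ξ₂ = 96.76 mol, ξ₁ = 84.08 mol.
Outlet amounts (n = n₀ + Σ ν·ξ):
  B: 502 − 1(84.08) − 2(96.76) = 224.4
  C: 694 − 2(84.08) − 2(96.76) = 332.3
  A: 0 + 1(84.08) = 84.08
  E: 0 + 1(96.76) = 96.76
Total out = 737.5 mol; y_A = 84.08 / 737.5 = 0.114.

0.114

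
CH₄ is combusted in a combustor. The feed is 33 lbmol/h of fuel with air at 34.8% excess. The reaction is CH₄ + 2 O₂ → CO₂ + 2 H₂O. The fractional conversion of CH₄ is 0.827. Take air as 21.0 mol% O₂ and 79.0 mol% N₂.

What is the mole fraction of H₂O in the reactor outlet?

Stoichiometric O₂ = 2 × 33 = 66 lbmol/h; O₂ fed = 66 × 1.348 = 88.97 lbmol/h.
N₂ fed = 88.97 × 79/21 = 334.7 lbmol/h.
Fuel reacted = 0.827 × 33 → ξ = 27.29 lbmol/h.
Outlet (n = n₀ + ν ξ):
  CH₄: 33 − 1(27.29) = 5.709
  O₂: 88.97 − 2(27.29) = 34.39
  N₂: 334.7 (inert)
  CO₂: 0 + 1(27.29) = 27.29
  H₂O: 0 + 2(27.29) = 54.58
Total out = 456.7 lbmol/h; y_H₂O = 54.58 / 456.7 = 0.1195.

0.12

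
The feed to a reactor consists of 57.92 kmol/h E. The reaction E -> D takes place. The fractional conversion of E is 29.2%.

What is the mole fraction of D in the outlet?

0.292

E reacted = 0.292 × 57.92 = 16.91 kmol/h; ν_E = −1, so ξ = 16.91/1 = 16.91 kmol/h.
Outlet amounts (n = n₀ + ν ξ):
  E: 57.92 − 1(16.91) = 41.01
  D: 0 + 1(16.91) = 16.91
Total out = 57.92 kmol/h; y_D = 16.91 / 57.92 = 0.292.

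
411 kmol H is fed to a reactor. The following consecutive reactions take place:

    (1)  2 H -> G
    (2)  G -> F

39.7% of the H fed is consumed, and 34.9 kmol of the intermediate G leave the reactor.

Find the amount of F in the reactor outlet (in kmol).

Conversion of H: H consumed = 2ξ₁ = 0.397 × 411 → ξ₁ = 81.58 kmol.
G balance: n_G = 0 + 1ξ₁ − 1ξ₂ = 34.9 → ξ₂ = (1·81.58 − 34.9)/1 = 46.68 kmol.
Outlet amounts (n = n₀ + Σ ν·ξ):
  H: 411 − 2(81.58) = 247.8
  G: 0 + 1(81.58) − 1(46.68) = 34.9
  F: 0 + 1(46.68) = 46.68

46.7 kmol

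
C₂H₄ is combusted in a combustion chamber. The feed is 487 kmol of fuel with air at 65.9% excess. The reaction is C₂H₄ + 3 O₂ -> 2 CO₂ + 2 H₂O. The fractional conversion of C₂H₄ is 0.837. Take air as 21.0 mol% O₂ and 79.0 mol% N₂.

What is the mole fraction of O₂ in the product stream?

Stoichiometric O₂ = 3 × 487 = 1461 kmol; O₂ fed = 1461 × 1.659 = 2424 kmol.
N₂ fed = 2424 × 79/21 = 9118 kmol.
Fuel reacted = 0.837 × 487 → ξ = 407.6 kmol.
Outlet (n = n₀ + ν ξ):
  C₂H₄: 487 − 1(407.6) = 79.38
  O₂: 2424 − 3(407.6) = 1201
  N₂: 9118 (inert)
  CO₂: 0 + 2(407.6) = 815.2
  H₂O: 0 + 2(407.6) = 815.2
Total out = 12030 kmol; y_O₂ = 1201 / 12030 = 0.09984.

0.0998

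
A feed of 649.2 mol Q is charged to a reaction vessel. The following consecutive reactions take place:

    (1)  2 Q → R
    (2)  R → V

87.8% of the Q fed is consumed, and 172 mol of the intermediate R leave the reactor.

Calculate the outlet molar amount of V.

113 mol

Conversion of Q: Q consumed = 2ξ₁ = 0.878 × 649.2 → ξ₁ = 285 mol.
R balance: n_R = 0 + 1ξ₁ − 1ξ₂ = 172 → ξ₂ = (1·285 − 172)/1 = 113 mol.
Outlet amounts (n = n₀ + Σ ν·ξ):
  Q: 649.2 − 2(285) = 79.2
  R: 0 + 1(285) − 1(113) = 172
  V: 0 + 1(113) = 113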